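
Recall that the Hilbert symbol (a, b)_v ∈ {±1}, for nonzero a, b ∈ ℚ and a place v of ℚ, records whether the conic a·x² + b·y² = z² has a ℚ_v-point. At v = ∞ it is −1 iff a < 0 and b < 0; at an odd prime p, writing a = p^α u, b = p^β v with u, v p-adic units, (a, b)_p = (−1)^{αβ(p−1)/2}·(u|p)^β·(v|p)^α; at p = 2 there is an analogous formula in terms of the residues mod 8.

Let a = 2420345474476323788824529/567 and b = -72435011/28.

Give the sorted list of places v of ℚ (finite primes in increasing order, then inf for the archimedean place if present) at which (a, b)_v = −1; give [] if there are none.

Mod squares: a ≡ 26686583, b ≡ -1404557. Check v ∈ {∞, 2, 3, 7, 11, 17, 19, 29, 37}.
v=37: a=37^3·(≡29), b=37^1·(≡16) mod 37; (29|37)=-1, (16|37)=+1; (−1)^{3·1·18}·(-1)^1·(+1)^3 = -1.
v=11: a=11^5·(≡1), b=11^1·(≡1) mod 11; (1|11)=+1, (1|11)=+1; (−1)^{5·1·5}·(+1)^1·(+1)^5 = -1.
v=3: a=3^-4·(≡2), b=3^0·(≡1) mod 3; (2|3)=-1, (1|3)=+1; (−1)^{-4·0·1}·(-1)^0·(+1)^-4 = +1.
v=∞: 26686583 > 0 and -1404557 < 0  ⇒  (a,b)_∞ = +1.
v=7: a=7^-1·(≡2), b=7^-1·(≡4) mod 7; (2|7)=+1, (4|7)=+1; (−1)^{-1·-1·3}·(+1)^-1·(+1)^-1 = -1.
v=17: a=17^3·(≡13), b=17^1·(≡9) mod 17; (13|17)=+1, (9|17)=+1; (−1)^{3·1·8}·(+1)^1·(+1)^3 = +1.
v=2: v_2(a)=0, v_2(b)=-2; units ≡ 7, 3 (mod 8); ε·ε+αω+βω = 1·1+0·1+-2·0 ≡ 1  ⇒  (a,b)_2 = -1.
v=29: a=29^3·(≡28), b=29^1·(≡18) mod 29; (28|29)=+1, (18|29)=-1; (−1)^{3·1·14}·(+1)^1·(-1)^3 = -1.
v=19: a=19^5·(≡4), b=19^2·(≡3) mod 19; (4|19)=+1, (3|19)=-1; (−1)^{5·2·9}·(+1)^2·(-1)^5 = -1.
(26686583, -1404557 / ℚ) ramifies at {2, 7, 11, 19, 29, 37}: a division algebra.

[2, 7, 11, 19, 29, 37]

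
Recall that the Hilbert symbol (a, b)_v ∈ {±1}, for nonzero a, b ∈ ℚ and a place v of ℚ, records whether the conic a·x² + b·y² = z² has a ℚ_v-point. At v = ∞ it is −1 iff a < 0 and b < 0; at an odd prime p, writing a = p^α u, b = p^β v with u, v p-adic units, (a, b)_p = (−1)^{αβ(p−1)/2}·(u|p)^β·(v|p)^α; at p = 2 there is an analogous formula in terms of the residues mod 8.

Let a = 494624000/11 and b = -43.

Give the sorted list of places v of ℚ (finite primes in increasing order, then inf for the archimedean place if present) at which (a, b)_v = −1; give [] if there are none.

[5, 29]

Mod squares: a ≡ 850135, b ≡ -43. Check v ∈ {∞, 2, 5, 11, 13, 29, 41, 43}.
v=11: a=11^-1·(≡2), b=11^0·(≡1) mod 11; (2|11)=-1, (1|11)=+1; (−1)^{-1·0·5}·(-1)^0·(+1)^-1 = +1.
v=13: a=13^1·(≡5), b=13^0·(≡9) mod 13; (5|13)=-1, (9|13)=+1; (−1)^{1·0·6}·(-1)^0·(+1)^1 = +1.
v=2: v_2(a)=8, v_2(b)=0; units ≡ 7, 5 (mod 8); ε·ε+αω+βω = 1·0+8·1+0·0 ≡ 0  ⇒  (a,b)_2 = +1.
v=43: a=43^0·(≡38), b=43^1·(≡42) mod 43; (38|43)=+1, (42|43)=-1; (−1)^{0·1·21}·(+1)^1·(-1)^0 = +1.
v=29: a=29^1·(≡13), b=29^0·(≡15) mod 29; (13|29)=+1, (15|29)=-1; (−1)^{1·0·14}·(+1)^0·(-1)^1 = -1.
v=41: a=41^1·(≡22), b=41^0·(≡39) mod 41; (22|41)=-1, (39|41)=+1; (−1)^{1·0·20}·(-1)^0·(+1)^1 = +1.
v=∞: 850135 > 0 and -43 < 0  ⇒  (a,b)_∞ = +1.
v=5: a=5^3·(≡2), b=5^0·(≡2) mod 5; (2|5)=-1, (2|5)=-1; (−1)^{3·0·2}·(-1)^0·(-1)^3 = -1.
|Ram(850135, -43)| = 2, even; anisotropic at {5, 29}.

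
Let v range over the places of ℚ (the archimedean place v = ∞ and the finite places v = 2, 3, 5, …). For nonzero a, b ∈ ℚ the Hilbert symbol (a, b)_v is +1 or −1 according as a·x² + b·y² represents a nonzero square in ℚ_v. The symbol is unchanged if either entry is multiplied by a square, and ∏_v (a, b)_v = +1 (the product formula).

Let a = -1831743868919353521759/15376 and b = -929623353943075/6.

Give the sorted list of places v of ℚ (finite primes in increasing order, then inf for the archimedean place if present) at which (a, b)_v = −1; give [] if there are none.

Mod squares: a ≡ -4551, b ≡ -70818. Check v ∈ {∞, 2, 3, 5, 11, 19, 23, 29, 31, 37, 41}.
v=19: a=19^2·(≡5), b=19^0·(≡2) mod 19; (5|19)=+1, (2|19)=-1; (−1)^{2·0·9}·(+1)^0·(-1)^2 = +1.
v=29: a=29^2·(≡17), b=29^1·(≡5) mod 29; (17|29)=-1, (5|29)=+1; (−1)^{2·1·14}·(-1)^1·(+1)^2 = -1.
v=11: a=11^2·(≡3), b=11^1·(≡7) mod 11; (3|11)=+1, (7|11)=-1; (−1)^{2·1·5}·(+1)^1·(-1)^2 = +1.
v=2: v_2(a)=-4, v_2(b)=-1; units ≡ 1, 7 (mod 8); ε·ε+αω+βω = 0·1+-4·0+-1·0 ≡ 0  ⇒  (a,b)_2 = +1.
v=5: a=5^0·(≡1), b=5^2·(≡2) mod 5; (1|5)=+1, (2|5)=-1; (−1)^{0·2·2}·(+1)^2·(-1)^0 = +1.
v=41: a=41^3·(≡13), b=41^2·(≡17) mod 41; (13|41)=-1, (17|41)=-1; (−1)^{3·2·20}·(-1)^2·(-1)^3 = -1.
v=23: a=23^2·(≡2), b=23^0·(≡7) mod 23; (2|23)=+1, (7|23)=-1; (−1)^{2·0·11}·(+1)^0·(-1)^2 = +1.
v=∞: -4551 < 0 and -70818 < 0  ⇒  (a,b)_∞ = -1.
v=31: a=31^-2·(≡30), b=31^0·(≡26) mod 31; (30|31)=-1, (26|31)=-1; (−1)^{-2·0·15}·(-1)^0·(-1)^-2 = +1.
v=37: a=37^3·(≡11), b=37^5·(≡33) mod 37; (11|37)=+1, (33|37)=+1; (−1)^{3·5·18}·(+1)^5·(+1)^3 = +1.
v=3: a=3^3·(≡1), b=3^-1·(≡1) mod 3; (1|3)=+1, (1|3)=+1; (−1)^{3·-1·1}·(+1)^-1·(+1)^3 = -1.
|Ram(-4551, -70818)| = 4, even; anisotropic at {3, 29, 41, ∞}.

[3, 29, 41, inf]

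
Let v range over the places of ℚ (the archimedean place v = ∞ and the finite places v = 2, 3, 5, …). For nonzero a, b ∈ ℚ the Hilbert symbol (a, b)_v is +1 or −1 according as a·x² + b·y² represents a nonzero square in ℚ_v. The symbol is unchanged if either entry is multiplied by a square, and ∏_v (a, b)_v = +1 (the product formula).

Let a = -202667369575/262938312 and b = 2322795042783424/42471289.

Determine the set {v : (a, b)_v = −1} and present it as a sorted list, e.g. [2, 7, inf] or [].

(a, b) ≡ (-33374, 451) mod (ℚ^×)²; places V = {2, 3, 5, 7, 11, 13, 17, 19, 37, 41, ∞}.
(a,b)_41: α=3, u≡19; β=3, v≡11 (mod 41); (19|41)=-1, (11|41)=-1; sign (−1)^0·-1^3·-1^3 = +1.
(a,b)_11: α=1, u≡7; β=3, v≡6 (mod 11); (7|11)=-1, (6|11)=-1; sign (−1)^1·-1^3·-1^1 = -1.
(a,b)_13: α=-2, u≡12; β=0, v≡9 (mod 13); (12|13)=+1, (9|13)=+1; sign (−1)^0·+1^0·+1^-2 = +1.
(a,b)_17: α=2, u≡14; β=2, v≡2 (mod 17); (14|17)=-1, (2|17)=+1; sign (−1)^0·-1^2·+1^2 = +1.
(a,b)_2: α=-3, β=6; u≡1, v≡3 (mod 8); ε(u)ε(v)=0·1, αω(v)=-3·1, βω(u)=6·0; sum ≡ 1  ⇒  -1.
(a,b)_37: α=1, u≡2; β=2, v≡28 (mod 37); (2|37)=-1, (28|37)=+1; sign (−1)^0·-1^2·+1^1 = +1.
(a,b)_7: α=-4, u≡2; β=-6, v≡5 (mod 7); (2|7)=+1, (5|7)=-1; sign (−1)^0·+1^-6·-1^-4 = +1.
(a,b)_19: α=0, u≡6; β=-2, v≡15 (mod 19); (6|19)=+1, (15|19)=-1; sign (−1)^0·+1^-2·-1^0 = +1.
(a,b)_3: α=-4, u≡1; β=0, v≡1 (mod 3); (1|3)=+1, (1|3)=+1; sign (−1)^0·+1^0·+1^-4 = +1.
(a,b)_∞: sgn(-33374)=−, sgn(451)=+, so +1.
(a,b)_5: α=2, u≡1; β=0, v≡1 (mod 5); (1|5)=+1, (1|5)=+1; sign (−1)^0·+1^0·+1^2 = +1.
(-33374, 451 / ℚ) ramifies at {2, 11}: a division algebra.

[2, 11]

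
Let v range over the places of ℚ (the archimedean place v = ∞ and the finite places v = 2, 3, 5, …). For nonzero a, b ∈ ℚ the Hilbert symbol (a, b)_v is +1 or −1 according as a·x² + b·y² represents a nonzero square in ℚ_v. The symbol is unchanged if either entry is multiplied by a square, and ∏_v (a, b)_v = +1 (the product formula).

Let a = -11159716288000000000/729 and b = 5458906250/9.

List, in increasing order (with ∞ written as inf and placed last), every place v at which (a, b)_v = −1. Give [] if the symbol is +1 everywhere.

Mod squares: a ≡ -70, b ≡ 7130. Check v ∈ {∞, 2, 3, 5, 7, 23, 31}.
v=31: a=31^2·(≡23), b=31^1·(≡26) mod 31; (23|31)=-1, (26|31)=-1; (−1)^{2·1·15}·(-1)^1·(-1)^2 = -1.
v=∞: -70 < 0 and 7130 > 0  ⇒  (a,b)_∞ = +1.
v=5: a=5^9·(≡1), b=5^7·(≡1) mod 5; (1|5)=+1, (1|5)=+1; (−1)^{9·7·2}·(+1)^7·(+1)^9 = +1.
v=7: a=7^3·(≡1), b=7^2·(≡2) mod 7; (1|7)=+1, (2|7)=+1; (−1)^{3·2·3}·(+1)^2·(+1)^3 = +1.
v=23: a=23^2·(≡5), b=23^1·(≡14) mod 23; (5|23)=-1, (14|23)=-1; (−1)^{2·1·11}·(-1)^1·(-1)^2 = -1.
v=2: v_2(a)=15, v_2(b)=1; units ≡ 5, 5 (mod 8); ε·ε+αω+βω = 0·0+15·1+1·1 ≡ 0  ⇒  (a,b)_2 = +1.
v=3: a=3^-6·(≡2), b=3^-2·(≡2) mod 3; (2|3)=-1, (2|3)=-1; (−1)^{-6·-2·1}·(-1)^-2·(-1)^-6 = +1.
|Ram(-70, 7130)| = 2, even; anisotropic at {23, 31}.

[23, 31]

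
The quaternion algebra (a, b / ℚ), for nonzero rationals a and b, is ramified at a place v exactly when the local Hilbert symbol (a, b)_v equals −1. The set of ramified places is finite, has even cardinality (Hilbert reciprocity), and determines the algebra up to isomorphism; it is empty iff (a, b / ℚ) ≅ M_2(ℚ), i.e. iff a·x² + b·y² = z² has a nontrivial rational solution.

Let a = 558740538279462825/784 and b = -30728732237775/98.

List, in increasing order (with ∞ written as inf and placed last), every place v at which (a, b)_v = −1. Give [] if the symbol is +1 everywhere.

[3, 11, 17, 31]

(a, b) ≡ (399993, -13357342) mod (ℚ^×)²; places V = {2, 3, 5, 7, 11, 13, 17, 19, 23, 29, 31, ∞}.
(a,b)_19: α=2, u≡1; β=1, v≡7 (mod 19); (1|19)=+1, (7|19)=+1; sign (−1)^0·+1^1·+1^2 = +1.
(a,b)_29: α=2, u≡6; β=1, v≡7 (mod 29); (6|29)=+1, (7|29)=+1; sign (−1)^0·+1^1·+1^2 = +1.
(a,b)_17: α=1, u≡8; β=1, v≡14 (mod 17); (8|17)=+1, (14|17)=-1; sign (−1)^0·+1^1·-1^1 = -1.
(a,b)_31: α=1, u≡8; β=1, v≡9 (mod 31); (8|31)=+1, (9|31)=+1; sign (−1)^1·+1^1·+1^1 = -1.
(a,b)_7: α=-2, u≡3; β=-2, v≡1 (mod 7); (3|7)=-1, (1|7)=+1; sign (−1)^0·-1^-2·+1^-2 = +1.
(a,b)_∞: sgn(399993)=+, sgn(-13357342)=−, so +1.
(a,b)_3: α=3, u≡2; β=2, v≡2 (mod 3); (2|3)=-1, (2|3)=-1; sign (−1)^0·-1^2·-1^3 = -1.
(a,b)_11: α=3, u≡2; β=2, v≡2 (mod 11); (2|11)=-1, (2|11)=-1; sign (−1)^0·-1^2·-1^3 = -1.
(a,b)_13: α=2, u≡3; β=2, v≡6 (mod 13); (3|13)=+1, (6|13)=-1; sign (−1)^0·+1^2·-1^2 = +1.
(a,b)_23: α=1, u≡8; β=1, v≡11 (mod 23); (8|23)=+1, (11|23)=-1; sign (−1)^1·+1^1·-1^1 = +1.
(a,b)_5: α=2, u≡2; β=2, v≡3 (mod 5); (2|5)=-1, (3|5)=-1; sign (−1)^0·-1^2·-1^2 = +1.
(a,b)_2: α=-4, β=-1; u≡1, v≡1 (mod 8); ε(u)ε(v)=0·0, αω(v)=-4·0, βω(u)=-1·0; sum ≡ 0  ⇒  +1.
Ram(399993, -13357342) = {3, 11, 17, 31}; no ℚ_3-point on the conic.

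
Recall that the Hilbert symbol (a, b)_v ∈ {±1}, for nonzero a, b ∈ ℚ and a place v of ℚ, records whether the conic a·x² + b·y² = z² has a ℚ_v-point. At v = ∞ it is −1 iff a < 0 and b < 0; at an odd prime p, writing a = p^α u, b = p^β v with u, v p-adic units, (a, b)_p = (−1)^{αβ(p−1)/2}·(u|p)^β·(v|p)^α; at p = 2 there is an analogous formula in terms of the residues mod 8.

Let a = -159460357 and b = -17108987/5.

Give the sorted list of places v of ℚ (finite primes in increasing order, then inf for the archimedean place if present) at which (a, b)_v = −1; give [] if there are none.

Mod squares: a ≡ -3254293, b ≡ -1745815. Check v ∈ {∞, 2, 5, 7, 17, 19, 23, 29, 41, 47}.
v=17: a=17^1·(≡1), b=17^1·(≡8) mod 17; (1|17)=+1, (8|17)=+1; (−1)^{1·1·8}·(+1)^1·(+1)^1 = +1.
v=∞: -3254293 < 0 and -1745815 < 0  ⇒  (a,b)_∞ = -1.
v=29: a=29^1·(≡28), b=29^0·(≡17) mod 29; (28|29)=+1, (17|29)=-1; (−1)^{1·0·14}·(+1)^0·(-1)^1 = -1.
v=5: a=5^0·(≡3), b=5^-1·(≡3) mod 5; (3|5)=-1, (3|5)=-1; (−1)^{0·-1·2}·(-1)^-1·(-1)^0 = -1.
v=41: a=41^1·(≡24), b=41^0·(≡38) mod 41; (24|41)=-1, (38|41)=-1; (−1)^{1·0·20}·(-1)^0·(-1)^1 = -1.
v=23: a=23^1·(≡15), b=23^1·(≡4) mod 23; (15|23)=-1, (4|23)=+1; (−1)^{1·1·11}·(-1)^1·(+1)^1 = +1.
v=2: v_2(a)=0, v_2(b)=0; units ≡ 3, 1 (mod 8); ε·ε+αω+βω = 1·0+0·0+0·1 ≡ 0  ⇒  (a,b)_2 = +1.
v=7: a=7^3·(≡6), b=7^2·(≡5) mod 7; (6|7)=-1, (5|7)=-1; (−1)^{3·2·3}·(-1)^2·(-1)^3 = -1.
v=47: a=47^0·(≡21), b=47^1·(≡27) mod 47; (21|47)=+1, (27|47)=+1; (−1)^{0·1·23}·(+1)^1·(+1)^0 = +1.
v=19: a=19^0·(≡12), b=19^1·(≡14) mod 19; (12|19)=-1, (14|19)=-1; (−1)^{0·1·9}·(-1)^1·(-1)^0 = -1.
Ram(-3254293, -1745815) = {5, 7, 19, 29, 41, ∞}; no ℚ_5-point on the conic.

[5, 7, 19, 29, 41, inf]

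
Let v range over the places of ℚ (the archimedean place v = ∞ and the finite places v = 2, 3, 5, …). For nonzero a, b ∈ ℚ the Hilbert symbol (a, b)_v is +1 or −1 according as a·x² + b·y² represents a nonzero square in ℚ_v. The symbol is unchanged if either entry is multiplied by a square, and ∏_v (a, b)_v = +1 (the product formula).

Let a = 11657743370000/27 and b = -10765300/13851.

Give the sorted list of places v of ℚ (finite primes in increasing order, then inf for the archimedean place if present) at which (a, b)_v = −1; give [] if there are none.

[3, 19]

Mod squares: a ≡ 51, b ≡ -247. Check v ∈ {∞, 2, 3, 5, 7, 13, 17, 19}.
v=17: a=17^1·(≡5), b=17^0·(≡4) mod 17; (5|17)=-1, (4|17)=+1; (−1)^{1·0·8}·(-1)^0·(+1)^1 = +1.
v=2: v_2(a)=4, v_2(b)=2; units ≡ 3, 1 (mod 8); ε·ε+αω+βω = 1·0+4·0+2·1 ≡ 0  ⇒  (a,b)_2 = +1.
v=7: a=7^4·(≡2), b=7^2·(≡6) mod 7; (2|7)=+1, (6|7)=-1; (−1)^{4·2·3}·(+1)^2·(-1)^4 = +1.
v=13: a=13^4·(≡4), b=13^3·(≡11) mod 13; (4|13)=+1, (11|13)=-1; (−1)^{4·3·6}·(+1)^3·(-1)^4 = +1.
v=3: a=3^-3·(≡2), b=3^-6·(≡2) mod 3; (2|3)=-1, (2|3)=-1; (−1)^{-3·-6·1}·(-1)^-6·(-1)^-3 = -1.
v=∞: 51 > 0 and -247 < 0  ⇒  (a,b)_∞ = +1.
v=19: a=19^0·(≡15), b=19^-1·(≡17) mod 19; (15|19)=-1, (17|19)=+1; (−1)^{0·-1·9}·(-1)^-1·(+1)^0 = -1.
v=5: a=5^4·(≡1), b=5^2·(≡3) mod 5; (1|5)=+1, (3|5)=-1; (−1)^{4·2·2}·(+1)^2·(-1)^4 = +1.
|Ram(51, -247)| = 2, even; anisotropic at {3, 19}.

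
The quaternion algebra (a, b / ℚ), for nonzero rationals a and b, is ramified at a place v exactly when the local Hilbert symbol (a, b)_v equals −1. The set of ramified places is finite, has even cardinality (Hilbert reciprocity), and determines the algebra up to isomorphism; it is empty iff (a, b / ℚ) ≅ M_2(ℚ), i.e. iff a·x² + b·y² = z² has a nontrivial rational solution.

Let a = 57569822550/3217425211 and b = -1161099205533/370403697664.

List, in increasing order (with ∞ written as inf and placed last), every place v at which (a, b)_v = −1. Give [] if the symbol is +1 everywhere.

(a, b) ≡ (740962, -37) mod (ℚ^×)²; places V = {2, 3, 5, 7, 11, 13, 17, 19, 31, 37, ∞}.
(a,b)_∞: sgn(740962)=+, sgn(-37)=−, so +1.
(a,b)_37: α=1, u≡26; β=1, v≡16 (mod 37); (26|37)=+1, (16|37)=+1; sign (−1)^0·+1^1·+1^1 = +1.
(a,b)_2: α=1, β=-10; u≡1, v≡3 (mod 8); ε(u)ε(v)=0·1, αω(v)=1·1, βω(u)=-10·0; sum ≡ 1  ⇒  -1.
(a,b)_31: α=1, u≡28; β=0, v≡5 (mod 31); (28|31)=+1, (5|31)=+1; sign (−1)^0·+1^0·+1^1 = +1.
(a,b)_3: α=10, u≡1; β=22, v≡2 (mod 3); (1|3)=+1, (2|3)=-1; sign (−1)^0·+1^22·-1^10 = +1.
(a,b)_5: α=2, u≡2; β=0, v≡3 (mod 5); (2|5)=-1, (3|5)=-1; sign (−1)^0·-1^0·-1^2 = +1.
(a,b)_7: α=-2, u≡3; β=-2, v≡3 (mod 7); (3|7)=-1, (3|7)=-1; sign (−1)^0·-1^-2·-1^-2 = +1.
(a,b)_11: α=-2, u≡10; β=-2, v≡2 (mod 11); (10|11)=-1, (2|11)=-1; sign (−1)^0·-1^-2·-1^-2 = +1.
(a,b)_17: α=1, u≡8; β=0, v≡7 (mod 17); (8|17)=+1, (7|17)=-1; sign (−1)^0·+1^0·-1^1 = -1.
(a,b)_19: α=-1, u≡12; β=-2, v≡6 (mod 19); (12|19)=-1, (6|19)=+1; sign (−1)^0·-1^-2·+1^-1 = +1.
(a,b)_13: α=-4, u≡1; β=-2, v≡5 (mod 13); (1|13)=+1, (5|13)=-1; sign (−1)^0·+1^-2·-1^-4 = +1.
Ram(740962, -37) = {2, 17}; no ℚ_2-point on the conic.

[2, 17]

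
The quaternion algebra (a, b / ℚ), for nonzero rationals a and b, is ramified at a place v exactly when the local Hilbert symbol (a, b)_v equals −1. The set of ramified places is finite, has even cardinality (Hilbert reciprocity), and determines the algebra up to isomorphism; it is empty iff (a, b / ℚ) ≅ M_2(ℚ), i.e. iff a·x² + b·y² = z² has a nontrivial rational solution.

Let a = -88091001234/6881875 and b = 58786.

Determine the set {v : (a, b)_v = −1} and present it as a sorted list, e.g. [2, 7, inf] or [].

Mod squares: a ≡ -3094, b ≡ 58786. Check v ∈ {∞, 2, 3, 5, 7, 11, 13, 17, 19, 47}.
v=5: a=5^-4·(≡1), b=5^0·(≡1) mod 5; (1|5)=+1, (1|5)=+1; (−1)^{-4·0·2}·(+1)^0·(+1)^-4 = +1.
v=7: a=7^-1·(≡3), b=7^1·(≡5) mod 7; (3|7)=-1, (5|7)=-1; (−1)^{-1·1·3}·(-1)^1·(-1)^-1 = -1.
v=47: a=47^2·(≡7), b=47^0·(≡36) mod 47; (7|47)=+1, (36|47)=+1; (−1)^{2·0·23}·(+1)^0·(+1)^2 = +1.
v=2: v_2(a)=1, v_2(b)=1; units ≡ 5, 1 (mod 8); ε·ε+αω+βω = 0·0+1·0+1·1 ≡ 1  ⇒  (a,b)_2 = -1.
v=17: a=17^1·(≡11), b=17^1·(≡7) mod 17; (11|17)=-1, (7|17)=-1; (−1)^{1·1·8}·(-1)^1·(-1)^1 = +1.
v=19: a=19^4·(≡10), b=19^1·(≡16) mod 19; (10|19)=-1, (16|19)=+1; (−1)^{4·1·9}·(-1)^1·(+1)^4 = -1.
v=∞: -3094 < 0 and 58786 > 0  ⇒  (a,b)_∞ = +1.
v=3: a=3^2·(≡2), b=3^0·(≡1) mod 3; (2|3)=-1, (1|3)=+1; (−1)^{2·0·1}·(-1)^0·(+1)^2 = +1.
v=11: a=11^-2·(≡10), b=11^0·(≡2) mod 11; (10|11)=-1, (2|11)=-1; (−1)^{-2·0·5}·(-1)^0·(-1)^-2 = +1.
v=13: a=13^-1·(≡12), b=13^1·(≡11) mod 13; (12|13)=+1, (11|13)=-1; (−1)^{-1·1·6}·(+1)^1·(-1)^-1 = -1.
|Ram(-3094, 58786)| = 4, even; anisotropic at {2, 7, 13, 19}.

[2, 7, 13, 19]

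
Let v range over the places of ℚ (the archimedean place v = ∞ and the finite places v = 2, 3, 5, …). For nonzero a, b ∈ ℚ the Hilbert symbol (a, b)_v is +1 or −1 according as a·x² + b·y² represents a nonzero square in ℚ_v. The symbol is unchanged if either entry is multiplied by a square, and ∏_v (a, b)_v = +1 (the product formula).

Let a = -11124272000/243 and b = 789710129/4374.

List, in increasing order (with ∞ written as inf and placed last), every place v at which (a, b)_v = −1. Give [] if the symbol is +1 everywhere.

(a, b) ≡ (-20858010, 97014) mod (ℚ^×)²; places V = {2, 3, 5, 13, 17, 19, 23, 37, 43, ∞}.
(a,b)_37: α=1, u≡32; β=1, v≡13 (mod 37); (32|37)=-1, (13|37)=-1; sign (−1)^0·-1^1·-1^1 = +1.
(a,b)_19: α=1, u≡9; β=1, v≡8 (mod 19); (9|19)=+1, (8|19)=-1; sign (−1)^1·+1^1·-1^1 = +1.
(a,b)_∞: sgn(-20858010)=−, sgn(97014)=+, so +1.
(a,b)_2: α=7, β=-1; u≡3, v≡3 (mod 8); ε(u)ε(v)=1·1, αω(v)=7·1, βω(u)=-1·1; sum ≡ 1  ⇒  -1.
(a,b)_3: α=-5, u≡1; β=-7, v≡1 (mod 3); (1|3)=+1, (1|3)=+1; sign (−1)^1·+1^-7·+1^-5 = -1.
(a,b)_43: α=1, u≡6; β=0, v≡40 (mod 43); (6|43)=+1, (40|43)=+1; sign (−1)^0·+1^0·+1^1 = +1.
(a,b)_13: α=0, u≡9; β=2, v≡5 (mod 13); (9|13)=+1, (5|13)=-1; sign (−1)^0·+1^2·-1^0 = +1.
(a,b)_5: α=3, u≡3; β=0, v≡1 (mod 5); (3|5)=-1, (1|5)=+1; sign (−1)^0·-1^0·+1^3 = +1.
(a,b)_17: α=0, u≡13; β=2, v≡3 (mod 17); (13|17)=+1, (3|17)=-1; sign (−1)^0·+1^2·-1^0 = +1.
(a,b)_23: α=1, u≡22; β=1, v≡16 (mod 23); (22|23)=-1, (16|23)=+1; sign (−1)^1·-1^1·+1^1 = +1.
|Ram(-20858010, 97014)| = 2, even; anisotropic at {2, 3}.

[2, 3]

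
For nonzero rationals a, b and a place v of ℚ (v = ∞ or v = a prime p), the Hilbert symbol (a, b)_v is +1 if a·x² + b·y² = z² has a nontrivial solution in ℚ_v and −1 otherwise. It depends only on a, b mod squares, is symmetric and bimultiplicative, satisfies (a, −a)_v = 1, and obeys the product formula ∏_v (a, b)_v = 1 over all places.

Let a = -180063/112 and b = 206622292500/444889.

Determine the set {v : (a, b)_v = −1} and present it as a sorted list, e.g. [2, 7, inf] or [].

(a, b) ≡ (-1729, 12597) mod (ℚ^×)²; places V = {2, 3, 5, 7, 13, 17, 19, 23, 29, ∞}.
(a,b)_3: α=6, u≡2; β=9, v≡2 (mod 3); (2|3)=-1, (2|3)=-1; sign (−1)^0·-1^9·-1^6 = -1.
(a,b)_5: α=0, u≡1; β=4, v≡2 (mod 5); (1|5)=+1, (2|5)=-1; sign (−1)^0·+1^4·-1^0 = +1.
(a,b)_2: α=-4, β=2; u≡7, v≡5 (mod 8); ε(u)ε(v)=1·0, αω(v)=-4·1, βω(u)=2·0; sum ≡ 0  ⇒  +1.
(a,b)_7: α=-1, u≡6; β=0, v≡2 (mod 7); (6|7)=-1, (2|7)=+1; sign (−1)^0·-1^0·+1^-1 = +1.
(a,b)_23: α=0, u≡14; β=-2, v≡12 (mod 23); (14|23)=-1, (12|23)=+1; sign (−1)^0·-1^-2·+1^0 = +1.
(a,b)_∞: sgn(-1729)=−, sgn(12597)=+, so +1.
(a,b)_29: α=0, u≡15; β=-2, v≡8 (mod 29); (15|29)=-1, (8|29)=-1; sign (−1)^0·-1^-2·-1^0 = +1.
(a,b)_13: α=1, u≡9; β=1, v≡6 (mod 13); (9|13)=+1, (6|13)=-1; sign (−1)^0·+1^1·-1^1 = -1.
(a,b)_19: α=1, u≡17; β=1, v≡5 (mod 19); (17|19)=+1, (5|19)=+1; sign (−1)^1·+1^1·+1^1 = -1.
(a,b)_17: α=0, u≡12; β=1, v≡10 (mod 17); (12|17)=-1, (10|17)=-1; sign (−1)^0·-1^1·-1^0 = -1.
Ram(-1729, 12597) = {3, 13, 17, 19}; no ℚ_3-point on the conic.

[3, 13, 17, 19]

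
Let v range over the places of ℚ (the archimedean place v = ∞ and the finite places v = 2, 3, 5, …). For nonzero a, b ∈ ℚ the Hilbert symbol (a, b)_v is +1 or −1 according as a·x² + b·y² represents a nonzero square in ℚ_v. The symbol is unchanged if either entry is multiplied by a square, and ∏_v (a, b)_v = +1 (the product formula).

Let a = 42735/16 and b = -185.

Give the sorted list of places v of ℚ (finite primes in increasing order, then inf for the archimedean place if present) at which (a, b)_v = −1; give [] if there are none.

Mod squares: a ≡ 42735, b ≡ -185. Check v ∈ {∞, 2, 3, 5, 7, 11, 37}.
v=3: a=3^1·(≡1), b=3^0·(≡1) mod 3; (1|3)=+1, (1|3)=+1; (−1)^{1·0·1}·(+1)^0·(+1)^1 = +1.
v=11: a=11^1·(≡7), b=11^0·(≡2) mod 11; (7|11)=-1, (2|11)=-1; (−1)^{1·0·5}·(-1)^0·(-1)^1 = -1.
v=7: a=7^1·(≡4), b=7^0·(≡4) mod 7; (4|7)=+1, (4|7)=+1; (−1)^{1·0·3}·(+1)^0·(+1)^1 = +1.
v=∞: 42735 > 0 and -185 < 0  ⇒  (a,b)_∞ = +1.
v=5: a=5^1·(≡2), b=5^1·(≡3) mod 5; (2|5)=-1, (3|5)=-1; (−1)^{1·1·2}·(-1)^1·(-1)^1 = +1.
v=37: a=37^1·(≡19), b=37^1·(≡32) mod 37; (19|37)=-1, (32|37)=-1; (−1)^{1·1·18}·(-1)^1·(-1)^1 = +1.
v=2: v_2(a)=-4, v_2(b)=0; units ≡ 7, 7 (mod 8); ε·ε+αω+βω = 1·1+-4·0+0·0 ≡ 1  ⇒  (a,b)_2 = -1.
(42735, -185 / ℚ) ramifies at {2, 11}: a division algebra.

[2, 11]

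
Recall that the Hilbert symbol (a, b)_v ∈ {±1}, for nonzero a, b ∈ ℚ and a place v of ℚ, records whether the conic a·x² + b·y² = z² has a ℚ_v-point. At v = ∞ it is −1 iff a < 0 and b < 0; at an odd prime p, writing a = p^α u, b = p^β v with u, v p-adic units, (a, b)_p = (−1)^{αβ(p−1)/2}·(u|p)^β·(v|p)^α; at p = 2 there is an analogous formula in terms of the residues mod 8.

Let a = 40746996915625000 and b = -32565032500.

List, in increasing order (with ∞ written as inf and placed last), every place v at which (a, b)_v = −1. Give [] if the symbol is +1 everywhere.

[2, 13]

(a, b) ≡ (154, -13) mod (ℚ^×)²; places V = {2, 5, 7, 11, 13, ∞}.
(a,b)_7: α=3, u≡4; β=2, v≡2 (mod 7); (4|7)=+1, (2|7)=+1; sign (−1)^0·+1^2·+1^3 = +1.
(a,b)_2: α=3, β=2; u≡5, v≡3 (mod 8); ε(u)ε(v)=0·1, αω(v)=3·1, βω(u)=2·1; sum ≡ 1  ⇒  -1.
(a,b)_11: α=3, u≡1; β=2, v≡1 (mod 11); (1|11)=+1, (1|11)=+1; sign (−1)^0·+1^2·+1^3 = +1.
(a,b)_∞: sgn(154)=+, sgn(-13)=−, so +1.
(a,b)_13: α=4, u≡5; β=3, v≡9 (mod 13); (5|13)=-1, (9|13)=+1; sign (−1)^0·-1^3·+1^4 = -1.
(a,b)_5: α=8, u≡4; β=4, v≡3 (mod 5); (4|5)=+1, (3|5)=-1; sign (−1)^0·+1^4·-1^8 = +1.
(154, -13 / ℚ) ramifies at {2, 13}: a division algebra.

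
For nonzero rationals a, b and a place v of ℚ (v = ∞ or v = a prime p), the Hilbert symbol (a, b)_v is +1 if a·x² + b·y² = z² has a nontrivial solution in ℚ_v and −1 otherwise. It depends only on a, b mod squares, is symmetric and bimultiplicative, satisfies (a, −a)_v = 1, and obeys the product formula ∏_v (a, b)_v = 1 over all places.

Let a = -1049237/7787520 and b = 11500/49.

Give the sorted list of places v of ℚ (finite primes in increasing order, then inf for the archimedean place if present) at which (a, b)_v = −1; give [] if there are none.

Mod squares: a ≡ -2185, b ≡ 115. Check v ∈ {∞, 2, 3, 5, 7, 13, 19, 23}.
v=13: a=13^-2·(≡4), b=13^0·(≡6) mod 13; (4|13)=+1, (6|13)=-1; (−1)^{-2·0·6}·(+1)^0·(-1)^-2 = +1.
v=∞: -2185 < 0 and 115 > 0  ⇒  (a,b)_∞ = +1.
v=2: v_2(a)=-10, v_2(b)=2; units ≡ 7, 3 (mod 8); ε·ε+αω+βω = 1·1+-10·1+2·0 ≡ 1  ⇒  (a,b)_2 = -1.
v=5: a=5^-1·(≡2), b=5^3·(≡3) mod 5; (2|5)=-1, (3|5)=-1; (−1)^{-1·3·2}·(-1)^3·(-1)^-1 = +1.
v=3: a=3^-2·(≡2), b=3^0·(≡1) mod 3; (2|3)=-1, (1|3)=+1; (−1)^{-2·0·1}·(-1)^0·(+1)^-2 = +1.
v=7: a=7^4·(≡3), b=7^-2·(≡6) mod 7; (3|7)=-1, (6|7)=-1; (−1)^{4·-2·3}·(-1)^-2·(-1)^4 = +1.
v=19: a=19^1·(≡18), b=19^0·(≡16) mod 19; (18|19)=-1, (16|19)=+1; (−1)^{1·0·9}·(-1)^0·(+1)^1 = +1.
v=23: a=23^1·(≡14), b=23^1·(≡21) mod 23; (14|23)=-1, (21|23)=-1; (−1)^{1·1·11}·(-1)^1·(-1)^1 = -1.
Ram(-2185, 115) = {2, 23}; no ℚ_2-point on the conic.

[2, 23]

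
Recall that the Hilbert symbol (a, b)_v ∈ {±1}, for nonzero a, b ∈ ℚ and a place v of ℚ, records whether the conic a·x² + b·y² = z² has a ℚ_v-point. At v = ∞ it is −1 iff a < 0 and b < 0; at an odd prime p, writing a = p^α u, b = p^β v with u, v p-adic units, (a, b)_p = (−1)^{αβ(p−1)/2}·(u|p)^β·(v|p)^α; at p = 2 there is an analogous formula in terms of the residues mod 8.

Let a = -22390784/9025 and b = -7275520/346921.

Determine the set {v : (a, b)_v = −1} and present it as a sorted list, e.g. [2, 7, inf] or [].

[2, 13, 29, inf]

Mod squares: a ≡ -26, b ≡ -145. Check v ∈ {∞, 2, 5, 7, 13, 19, 29, 31}.
v=2: v_2(a)=11, v_2(b)=10; units ≡ 3, 7 (mod 8); ε·ε+αω+βω = 1·1+11·0+10·1 ≡ 1  ⇒  (a,b)_2 = -1.
v=29: a=29^2·(≡19), b=29^1·(≡5) mod 29; (19|29)=-1, (5|29)=+1; (−1)^{2·1·14}·(-1)^1·(+1)^2 = -1.
v=19: a=19^-2·(≡18), b=19^-2·(≡5) mod 19; (18|19)=-1, (5|19)=+1; (−1)^{-2·-2·9}·(-1)^-2·(+1)^-2 = +1.
v=5: a=5^-2·(≡1), b=5^1·(≡1) mod 5; (1|5)=+1, (1|5)=+1; (−1)^{-2·1·2}·(+1)^1·(+1)^-2 = +1.
v=31: a=31^0·(≡5), b=31^-2·(≡9) mod 31; (5|31)=+1, (9|31)=+1; (−1)^{0·-2·15}·(+1)^-2·(+1)^0 = +1.
v=13: a=13^1·(≡5), b=13^0·(≡7) mod 13; (5|13)=-1, (7|13)=-1; (−1)^{1·0·6}·(-1)^0·(-1)^1 = -1.
v=∞: -26 < 0 and -145 < 0  ⇒  (a,b)_∞ = -1.
v=7: a=7^0·(≡2), b=7^2·(≡4) mod 7; (2|7)=+1, (4|7)=+1; (−1)^{0·2·3}·(+1)^2·(+1)^0 = +1.
(-26, -145 / ℚ) ramifies at {2, 13, 29, ∞}: a division algebra.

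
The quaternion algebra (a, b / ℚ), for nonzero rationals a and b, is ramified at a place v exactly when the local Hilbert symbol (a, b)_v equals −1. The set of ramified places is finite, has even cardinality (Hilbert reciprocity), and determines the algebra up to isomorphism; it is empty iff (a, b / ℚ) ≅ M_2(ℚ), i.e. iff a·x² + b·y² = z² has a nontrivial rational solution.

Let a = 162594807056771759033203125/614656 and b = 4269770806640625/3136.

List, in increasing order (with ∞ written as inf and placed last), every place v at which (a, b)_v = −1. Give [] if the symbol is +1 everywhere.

[11, 23]

(a, b) ≡ (4485, 13585) mod (ℚ^×)²; places V = {2, 3, 5, 7, 11, 13, 19, 23, ∞}.
(a,b)_19: α=2, u≡6; β=1, v≡8 (mod 19); (6|19)=+1, (8|19)=-1; sign (−1)^0·+1^1·-1^2 = +1.
(a,b)_13: α=5, u≡6; β=3, v≡5 (mod 13); (6|13)=-1, (5|13)=-1; sign (−1)^0·-1^3·-1^5 = +1.
(a,b)_5: α=15, u≡2; β=9, v≡3 (mod 5); (2|5)=-1, (3|5)=-1; sign (−1)^0·-1^9·-1^15 = +1.
(a,b)_11: α=2, u≡6; β=1, v≡3 (mod 11); (6|11)=-1, (3|11)=+1; sign (−1)^0·-1^1·+1^2 = -1.
(a,b)_2: α=-8, β=-6; u≡5, v≡1 (mod 8); ε(u)ε(v)=0·0, αω(v)=-8·0, βω(u)=-6·1; sum ≡ 0  ⇒  +1.
(a,b)_23: α=3, u≡5; β=2, v≡21 (mod 23); (5|23)=-1, (21|23)=-1; sign (−1)^0·-1^2·-1^3 = -1.
(a,b)_∞: sgn(4485)=+, sgn(13585)=+, so +1.
(a,b)_7: α=-4, u≡5; β=-2, v≡6 (mod 7); (5|7)=-1, (6|7)=-1; sign (−1)^0·-1^-2·-1^-4 = +1.
(a,b)_3: α=3, u≡1; β=2, v≡1 (mod 3); (1|3)=+1, (1|3)=+1; sign (−1)^0·+1^2·+1^3 = +1.
Ram(4485, 13585) = {11, 23}; no ℚ_11-point on the conic.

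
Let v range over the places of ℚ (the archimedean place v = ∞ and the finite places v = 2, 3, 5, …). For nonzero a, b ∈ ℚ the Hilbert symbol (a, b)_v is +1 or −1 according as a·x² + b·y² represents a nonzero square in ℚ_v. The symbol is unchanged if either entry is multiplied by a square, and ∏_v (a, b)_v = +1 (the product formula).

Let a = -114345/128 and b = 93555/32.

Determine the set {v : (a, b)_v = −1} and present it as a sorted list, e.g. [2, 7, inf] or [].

Mod squares: a ≡ -210, b ≡ 2310. Check v ∈ {∞, 2, 3, 5, 7, 11}.
v=7: a=7^1·(≡5), b=7^1·(≡4) mod 7; (5|7)=-1, (4|7)=+1; (−1)^{1·1·3}·(-1)^1·(+1)^1 = +1.
v=2: v_2(a)=-7, v_2(b)=-5; units ≡ 7, 3 (mod 8); ε·ε+αω+βω = 1·1+-7·1+-5·0 ≡ 0  ⇒  (a,b)_2 = +1.
v=∞: -210 < 0 and 2310 > 0  ⇒  (a,b)_∞ = +1.
v=5: a=5^1·(≡2), b=5^1·(≡3) mod 5; (2|5)=-1, (3|5)=-1; (−1)^{1·1·2}·(-1)^1·(-1)^1 = +1.
v=11: a=11^2·(≡8), b=11^1·(≡9) mod 11; (8|11)=-1, (9|11)=+1; (−1)^{2·1·5}·(-1)^1·(+1)^2 = -1.
v=3: a=3^3·(≡2), b=3^5·(≡2) mod 3; (2|3)=-1, (2|3)=-1; (−1)^{3·5·1}·(-1)^5·(-1)^3 = -1.
Ram(-210, 2310) = {3, 11}; no ℚ_3-point on the conic.

[3, 11]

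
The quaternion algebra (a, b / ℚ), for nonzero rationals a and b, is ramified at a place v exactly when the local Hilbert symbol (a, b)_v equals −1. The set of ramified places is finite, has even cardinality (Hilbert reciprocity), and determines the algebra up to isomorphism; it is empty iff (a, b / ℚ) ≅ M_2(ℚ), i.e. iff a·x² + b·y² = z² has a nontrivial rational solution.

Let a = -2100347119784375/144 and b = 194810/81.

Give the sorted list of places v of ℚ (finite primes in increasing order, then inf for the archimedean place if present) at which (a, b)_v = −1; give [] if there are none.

[5, 23]

Mod squares: a ≡ -8855, b ≡ 1610. Check v ∈ {∞, 2, 3, 5, 7, 11, 23}.
v=5: a=5^5·(≡1), b=5^1·(≡2) mod 5; (1|5)=+1, (2|5)=-1; (−1)^{5·1·2}·(+1)^1·(-1)^5 = -1.
v=7: a=7^3·(≡2), b=7^1·(≡3) mod 7; (2|7)=+1, (3|7)=-1; (−1)^{3·1·3}·(+1)^1·(-1)^3 = +1.
v=11: a=11^5·(≡9), b=11^2·(≡1) mod 11; (9|11)=+1, (1|11)=+1; (−1)^{5·2·5}·(+1)^2·(+1)^5 = +1.
v=2: v_2(a)=-4, v_2(b)=1; units ≡ 1, 5 (mod 8); ε·ε+αω+βω = 0·0+-4·1+1·0 ≡ 0  ⇒  (a,b)_2 = +1.
v=23: a=23^3·(≡18), b=23^1·(≡12) mod 23; (18|23)=+1, (12|23)=+1; (−1)^{3·1·11}·(+1)^1·(+1)^3 = -1.
v=3: a=3^-2·(≡1), b=3^-4·(≡2) mod 3; (1|3)=+1, (2|3)=-1; (−1)^{-2·-4·1}·(+1)^-4·(-1)^-2 = +1.
v=∞: -8855 < 0 and 1610 > 0  ⇒  (a,b)_∞ = +1.
(-8855, 1610 / ℚ) ramifies at {5, 23}: a division algebra.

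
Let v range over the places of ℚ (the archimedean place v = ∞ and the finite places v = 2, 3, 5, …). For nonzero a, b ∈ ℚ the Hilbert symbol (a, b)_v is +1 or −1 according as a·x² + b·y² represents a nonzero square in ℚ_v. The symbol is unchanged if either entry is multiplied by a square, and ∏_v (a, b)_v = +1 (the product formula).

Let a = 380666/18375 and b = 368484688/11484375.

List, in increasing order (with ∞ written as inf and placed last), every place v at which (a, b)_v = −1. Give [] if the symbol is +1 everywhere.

[5, 13]

(a, b) ≡ (390, 195) mod (ℚ^×)²; places V = {2, 3, 5, 7, 11, 13, ∞}.
(a,b)_3: α=-1, u≡1; β=-1, v≡2 (mod 3); (1|3)=+1, (2|3)=-1; sign (−1)^1·+1^-1·-1^-1 = +1.
(a,b)_11: α=4, u≡3; β=6, v≡10 (mod 11); (3|11)=+1, (10|11)=-1; sign (−1)^0·+1^6·-1^4 = +1.
(a,b)_2: α=1, β=4; u≡3, v≡3 (mod 8); ε(u)ε(v)=1·1, αω(v)=1·1, βω(u)=4·1; sum ≡ 0  ⇒  +1.
(a,b)_∞: sgn(390)=+, sgn(195)=+, so +1.
(a,b)_13: α=1, u≡1; β=1, v≡6 (mod 13); (1|13)=+1, (6|13)=-1; sign (−1)^0·+1^1·-1^1 = -1.
(a,b)_5: α=-3, u≡3; β=-7, v≡4 (mod 5); (3|5)=-1, (4|5)=+1; sign (−1)^0·-1^-7·+1^-3 = -1.
(a,b)_7: α=-2, u≡5; β=-2, v≡5 (mod 7); (5|7)=-1, (5|7)=-1; sign (−1)^0·-1^-2·-1^-2 = +1.
(390, 195 / ℚ) ramifies at {5, 13}: a division algebra.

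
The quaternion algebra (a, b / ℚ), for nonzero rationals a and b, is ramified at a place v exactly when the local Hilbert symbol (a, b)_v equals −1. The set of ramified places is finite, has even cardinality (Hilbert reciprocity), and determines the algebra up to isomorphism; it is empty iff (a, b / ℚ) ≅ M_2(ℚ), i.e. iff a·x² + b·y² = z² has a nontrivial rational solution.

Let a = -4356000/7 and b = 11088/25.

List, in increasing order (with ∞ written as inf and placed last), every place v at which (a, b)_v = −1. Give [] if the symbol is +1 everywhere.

Mod squares: a ≡ -70, b ≡ 77. Check v ∈ {∞, 2, 3, 5, 7, 11}.
v=2: v_2(a)=5, v_2(b)=4; units ≡ 5, 5 (mod 8); ε·ε+αω+βω = 0·0+5·1+4·1 ≡ 1  ⇒  (a,b)_2 = -1.
v=∞: -70 < 0 and 77 > 0  ⇒  (a,b)_∞ = +1.
v=11: a=11^2·(≡2), b=11^1·(≡6) mod 11; (2|11)=-1, (6|11)=-1; (−1)^{2·1·5}·(-1)^1·(-1)^2 = -1.
v=3: a=3^2·(≡2), b=3^2·(≡2) mod 3; (2|3)=-1, (2|3)=-1; (−1)^{2·2·1}·(-1)^2·(-1)^2 = +1.
v=7: a=7^-1·(≡2), b=7^1·(≡4) mod 7; (2|7)=+1, (4|7)=+1; (−1)^{-1·1·3}·(+1)^1·(+1)^-1 = -1.
v=5: a=5^3·(≡1), b=5^-2·(≡3) mod 5; (1|5)=+1, (3|5)=-1; (−1)^{3·-2·2}·(+1)^-2·(-1)^3 = -1.
Ram(-70, 77) = {2, 5, 7, 11}; no ℚ_2-point on the conic.

[2, 5, 7, 11]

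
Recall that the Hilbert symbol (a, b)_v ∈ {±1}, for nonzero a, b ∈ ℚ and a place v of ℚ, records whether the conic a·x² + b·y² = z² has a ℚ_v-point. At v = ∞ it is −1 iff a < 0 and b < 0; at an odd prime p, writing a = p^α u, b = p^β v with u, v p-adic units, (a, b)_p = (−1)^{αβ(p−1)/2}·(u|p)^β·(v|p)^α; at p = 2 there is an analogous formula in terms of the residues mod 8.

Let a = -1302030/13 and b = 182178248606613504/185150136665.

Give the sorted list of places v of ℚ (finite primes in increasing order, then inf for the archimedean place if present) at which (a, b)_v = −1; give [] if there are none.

(a, b) ≡ (-1880710, 2210) mod (ℚ^×)²; places V = {2, 3, 5, 7, 13, 17, 19, 23, 37, 53, ∞}.
(a,b)_53: α=0, u≡22; β=-4, v≡38 (mod 53); (22|53)=-1, (38|53)=+1; sign (−1)^0·-1^-4·+1^0 = +1.
(a,b)_13: α=-1, u≡11; β=-1, v≡1 (mod 13); (11|13)=-1, (1|13)=+1; sign (−1)^0·-1^-1·+1^-1 = -1.
(a,b)_7: α=0, u≡2; β=2, v≡6 (mod 7); (2|7)=+1, (6|7)=-1; sign (−1)^0·+1^2·-1^0 = +1.
(a,b)_37: α=1, u≡14; β=2, v≡21 (mod 37); (14|37)=-1, (21|37)=+1; sign (−1)^0·-1^2·+1^1 = +1.
(a,b)_5: α=1, u≡3; β=-1, v≡3 (mod 5); (3|5)=-1, (3|5)=-1; sign (−1)^0·-1^-1·-1^1 = +1.
(a,b)_19: α=0, u≡6; β=-2, v≡11 (mod 19); (6|19)=+1, (11|19)=+1; sign (−1)^0·+1^-2·+1^0 = +1.
(a,b)_2: α=1, β=25; u≡5, v≡1 (mod 8); ε(u)ε(v)=0·0, αω(v)=1·0, βω(u)=25·1; sum ≡ 1  ⇒  -1.
(a,b)_3: α=2, u≡2; β=2, v≡2 (mod 3); (2|3)=-1, (2|3)=-1; sign (−1)^0·-1^2·-1^2 = +1.
(a,b)_23: α=1, u≡3; β=2, v≡4 (mod 23); (3|23)=+1, (4|23)=+1; sign (−1)^0·+1^2·+1^1 = +1.
(a,b)_17: α=1, u≡14; β=1, v≡14 (mod 17); (14|17)=-1, (14|17)=-1; sign (−1)^0·-1^1·-1^1 = +1.
(a,b)_∞: sgn(-1880710)=−, sgn(2210)=+, so +1.
(-1880710, 2210 / ℚ) ramifies at {2, 13}: a division algebra.

[2, 13]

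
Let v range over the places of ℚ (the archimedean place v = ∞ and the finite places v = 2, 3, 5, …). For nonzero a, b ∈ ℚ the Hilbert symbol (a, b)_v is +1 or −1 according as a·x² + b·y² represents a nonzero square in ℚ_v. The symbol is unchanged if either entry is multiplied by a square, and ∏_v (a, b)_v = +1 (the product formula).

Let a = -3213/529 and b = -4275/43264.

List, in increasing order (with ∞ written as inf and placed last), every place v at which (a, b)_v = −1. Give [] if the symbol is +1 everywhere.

Mod squares: a ≡ -357, b ≡ -19. Check v ∈ {∞, 2, 3, 5, 7, 13, 17, 19, 23}.
v=17: a=17^1·(≡16), b=17^0·(≡8) mod 17; (16|17)=+1, (8|17)=+1; (−1)^{1·0·8}·(+1)^0·(+1)^1 = +1.
v=3: a=3^3·(≡1), b=3^2·(≡2) mod 3; (1|3)=+1, (2|3)=-1; (−1)^{3·2·1}·(+1)^2·(-1)^3 = -1.
v=7: a=7^1·(≡6), b=7^0·(≡4) mod 7; (6|7)=-1, (4|7)=+1; (−1)^{1·0·3}·(-1)^0·(+1)^1 = +1.
v=5: a=5^0·(≡3), b=5^2·(≡1) mod 5; (3|5)=-1, (1|5)=+1; (−1)^{0·2·2}·(-1)^2·(+1)^0 = +1.
v=2: v_2(a)=0, v_2(b)=-8; units ≡ 3, 5 (mod 8); ε·ε+αω+βω = 1·0+0·1+-8·1 ≡ 0  ⇒  (a,b)_2 = +1.
v=23: a=23^-2·(≡7), b=23^0·(≡3) mod 23; (7|23)=-1, (3|23)=+1; (−1)^{-2·0·11}·(-1)^0·(+1)^-2 = +1.
v=13: a=13^0·(≡7), b=13^-2·(≡6) mod 13; (7|13)=-1, (6|13)=-1; (−1)^{0·-2·6}·(-1)^-2·(-1)^0 = +1.
v=∞: -357 < 0 and -19 < 0  ⇒  (a,b)_∞ = -1.
v=19: a=19^0·(≡7), b=19^1·(≡3) mod 19; (7|19)=+1, (3|19)=-1; (−1)^{0·1·9}·(+1)^1·(-1)^0 = +1.
(-357, -19 / ℚ) ramifies at {3, ∞}: a division algebra.

[3, inf]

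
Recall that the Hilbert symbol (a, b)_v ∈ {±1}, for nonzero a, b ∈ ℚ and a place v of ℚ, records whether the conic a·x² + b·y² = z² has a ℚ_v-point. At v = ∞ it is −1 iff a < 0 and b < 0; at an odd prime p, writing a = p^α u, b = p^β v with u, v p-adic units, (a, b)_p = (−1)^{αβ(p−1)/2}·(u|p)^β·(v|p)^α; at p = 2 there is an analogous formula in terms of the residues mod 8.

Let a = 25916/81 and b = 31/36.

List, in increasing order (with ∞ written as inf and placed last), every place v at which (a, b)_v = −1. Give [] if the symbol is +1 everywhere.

[2, 19]

(a, b) ≡ (6479, 31) mod (ℚ^×)²; places V = {2, 3, 11, 19, 31, ∞}.
(a,b)_2: α=2, β=-2; u≡7, v≡7 (mod 8); ε(u)ε(v)=1·1, αω(v)=2·0, βω(u)=-2·0; sum ≡ 1  ⇒  -1.
(a,b)_31: α=1, u≡13; β=1, v≡25 (mod 31); (13|31)=-1, (25|31)=+1; sign (−1)^1·-1^1·+1^1 = +1.
(a,b)_11: α=1, u≡6; β=0, v≡3 (mod 11); (6|11)=-1, (3|11)=+1; sign (−1)^0·-1^0·+1^1 = +1.
(a,b)_3: α=-4, u≡2; β=-2, v≡1 (mod 3); (2|3)=-1, (1|3)=+1; sign (−1)^0·-1^-2·+1^-4 = +1.
(a,b)_19: α=1, u≡3; β=0, v≡13 (mod 19); (3|19)=-1, (13|19)=-1; sign (−1)^0·-1^0·-1^1 = -1.
(a,b)_∞: sgn(6479)=+, sgn(31)=+, so +1.
|Ram(6479, 31)| = 2, even; anisotropic at {2, 19}.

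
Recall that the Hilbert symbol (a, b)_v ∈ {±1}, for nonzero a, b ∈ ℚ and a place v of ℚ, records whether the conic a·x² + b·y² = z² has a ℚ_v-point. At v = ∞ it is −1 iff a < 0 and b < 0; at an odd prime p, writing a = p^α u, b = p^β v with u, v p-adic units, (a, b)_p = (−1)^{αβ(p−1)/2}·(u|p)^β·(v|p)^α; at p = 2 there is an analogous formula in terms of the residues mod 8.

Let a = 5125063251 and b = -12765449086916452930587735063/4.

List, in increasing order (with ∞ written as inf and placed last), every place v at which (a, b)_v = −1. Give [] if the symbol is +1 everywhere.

(a, b) ≡ (6094011, -814407) mod (ℚ^×)²; places V = {2, 3, 7, 11, 19, 23, 29, 31, 37, ∞}.
(a,b)_37: α=1, u≡25; β=3, v≡21 (mod 37); (25|37)=+1, (21|37)=+1; sign (−1)^0·+1^3·+1^1 = +1.
(a,b)_7: α=1, u≡4; β=0, v≡1 (mod 7); (4|7)=+1, (1|7)=+1; sign (−1)^0·+1^0·+1^1 = +1.
(a,b)_31: α=1, u≡9; β=2, v≡8 (mod 31); (9|31)=+1, (8|31)=+1; sign (−1)^0·+1^2·+1^1 = +1.
(a,b)_23: α=1, u≡7; β=3, v≡22 (mod 23); (7|23)=-1, (22|23)=-1; sign (−1)^1·-1^3·-1^1 = -1.
(a,b)_3: α=1, u≡1; β=7, v≡1 (mod 3); (1|3)=+1, (1|3)=+1; sign (−1)^1·+1^7·+1^1 = -1.
(a,b)_2: α=0, β=-2; u≡3, v≡1 (mod 8); ε(u)ε(v)=1·0, αω(v)=0·0, βω(u)=-2·1; sum ≡ 0  ⇒  +1.
(a,b)_19: α=0, u≡2; β=2, v≡11 (mod 19); (2|19)=-1, (11|19)=+1; sign (−1)^0·-1^2·+1^0 = +1.
(a,b)_29: α=2, u≡9; β=5, v≡27 (mod 29); (9|29)=+1, (27|29)=-1; sign (−1)^0·+1^5·-1^2 = +1.
(a,b)_11: α=1, u≡7; β=3, v≡3 (mod 11); (7|11)=-1, (3|11)=+1; sign (−1)^1·-1^3·+1^1 = +1.
(a,b)_∞: sgn(6094011)=+, sgn(-814407)=−, so +1.
(6094011, -814407 / ℚ) ramifies at {3, 23}: a division algebra.

[3, 23]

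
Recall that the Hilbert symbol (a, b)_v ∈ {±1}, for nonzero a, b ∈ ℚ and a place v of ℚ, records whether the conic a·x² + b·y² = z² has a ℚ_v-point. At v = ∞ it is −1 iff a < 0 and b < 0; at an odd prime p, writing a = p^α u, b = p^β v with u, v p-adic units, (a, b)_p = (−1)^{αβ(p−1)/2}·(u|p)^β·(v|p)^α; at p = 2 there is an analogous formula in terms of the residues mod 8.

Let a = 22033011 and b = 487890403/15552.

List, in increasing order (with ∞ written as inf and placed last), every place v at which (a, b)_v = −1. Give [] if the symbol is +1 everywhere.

Mod squares: a ≡ 182091, b ≡ 12441. Check v ∈ {∞, 2, 3, 7, 11, 13, 23, 29}.
v=2: v_2(a)=0, v_2(b)=-6; units ≡ 3, 1 (mod 8); ε·ε+αω+βω = 1·0+0·0+-6·1 ≡ 0  ⇒  (a,b)_2 = +1.
v=3: a=3^1·(≡1), b=3^-5·(≡1) mod 3; (1|3)=+1, (1|3)=+1; (−1)^{1·-5·1}·(+1)^-5·(+1)^1 = -1.
v=∞: 182091 > 0 and 12441 > 0  ⇒  (a,b)_∞ = +1.
v=7: a=7^1·(≡2), b=7^6·(≡2) mod 7; (2|7)=+1, (2|7)=+1; (−1)^{1·6·3}·(+1)^6·(+1)^1 = +1.
v=29: a=29^1·(≡17), b=29^1·(≡1) mod 29; (17|29)=-1, (1|29)=+1; (−1)^{1·1·14}·(-1)^1·(+1)^1 = -1.
v=11: a=11^2·(≡8), b=11^1·(≡5) mod 11; (8|11)=-1, (5|11)=+1; (−1)^{2·1·5}·(-1)^1·(+1)^2 = -1.
v=13: a=13^1·(≡11), b=13^1·(≡8) mod 13; (11|13)=-1, (8|13)=-1; (−1)^{1·1·6}·(-1)^1·(-1)^1 = +1.
v=23: a=23^1·(≡7), b=23^0·(≡7) mod 23; (7|23)=-1, (7|23)=-1; (−1)^{1·0·11}·(-1)^0·(-1)^1 = -1.
|Ram(182091, 12441)| = 4, even; anisotropic at {3, 11, 23, 29}.

[3, 11, 23, 29]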